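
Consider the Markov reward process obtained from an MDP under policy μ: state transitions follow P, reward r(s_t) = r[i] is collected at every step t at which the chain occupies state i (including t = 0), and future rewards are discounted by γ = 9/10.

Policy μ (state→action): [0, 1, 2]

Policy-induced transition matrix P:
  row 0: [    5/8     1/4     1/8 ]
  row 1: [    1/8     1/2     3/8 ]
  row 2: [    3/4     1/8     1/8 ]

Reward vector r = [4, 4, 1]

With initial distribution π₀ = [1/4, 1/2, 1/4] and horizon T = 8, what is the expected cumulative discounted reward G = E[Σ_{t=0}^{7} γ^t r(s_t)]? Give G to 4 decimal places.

t=0: π = [0.2500, 0.5000, 0.2500], E[r] = 3.2500, γ^t·E[r] = 3.250000, running G = 3.250000
t=1: π = [0.4063, 0.3438, 0.2500], E[r] = 3.2500, γ^t·E[r] = 2.925000, running G = 6.175000
t=2: π = [0.4844, 0.3047, 0.2109], E[r] = 3.3672, γ^t·E[r] = 2.727422, running G = 8.902422
t=3: π = [0.4990, 0.2998, 0.2012], E[r] = 3.3965, γ^t·E[r] = 2.476037, running G = 11.378459
t=4: π = [0.5002, 0.2998, 0.2000], E[r] = 3.4001, γ^t·E[r] = 2.230836, running G = 13.609295
t=5: π = [0.5001, 0.3000, 0.2000], E[r] = 3.4001, γ^t·E[r] = 2.007752, running G = 15.617048
t=6: π = [0.5000, 0.3000, 0.2000], E[r] = 3.4000, γ^t·E[r] = 1.806916, running G = 17.423964
t=7: π = [0.5000, 0.3000, 0.2000], E[r] = 3.4000, γ^t·E[r] = 1.626211, running G = 19.050175

G = 19.0502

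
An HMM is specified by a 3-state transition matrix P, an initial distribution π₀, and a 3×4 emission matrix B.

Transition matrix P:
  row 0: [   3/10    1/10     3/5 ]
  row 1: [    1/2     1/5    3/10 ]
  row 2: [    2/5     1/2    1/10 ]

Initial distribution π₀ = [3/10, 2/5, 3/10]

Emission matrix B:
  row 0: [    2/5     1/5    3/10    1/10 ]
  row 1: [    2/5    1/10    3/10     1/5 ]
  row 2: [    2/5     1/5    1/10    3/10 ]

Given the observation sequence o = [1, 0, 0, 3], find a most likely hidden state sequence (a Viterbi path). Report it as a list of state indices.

t=0: δ = [6.000e-02, 4.000e-02, 6.000e-02]  (obs o_0=1)
t=1: δ = [9.600e-03, 1.200e-02, 1.440e-02]  ψ = [2, 2, 0]  (obs o_1=0)
t=2: δ = [2.400e-03, 2.880e-03, 2.304e-03]  ψ = [1, 2, 0]  (obs o_2=0)
t=3: δ = [1.440e-04, 2.304e-04, 4.320e-04]  ψ = [1, 2, 0]  (obs o_3=3)
backtrack: best end state = 2; path = [2, 1, 0, 2]

path = [2, 1, 0, 2]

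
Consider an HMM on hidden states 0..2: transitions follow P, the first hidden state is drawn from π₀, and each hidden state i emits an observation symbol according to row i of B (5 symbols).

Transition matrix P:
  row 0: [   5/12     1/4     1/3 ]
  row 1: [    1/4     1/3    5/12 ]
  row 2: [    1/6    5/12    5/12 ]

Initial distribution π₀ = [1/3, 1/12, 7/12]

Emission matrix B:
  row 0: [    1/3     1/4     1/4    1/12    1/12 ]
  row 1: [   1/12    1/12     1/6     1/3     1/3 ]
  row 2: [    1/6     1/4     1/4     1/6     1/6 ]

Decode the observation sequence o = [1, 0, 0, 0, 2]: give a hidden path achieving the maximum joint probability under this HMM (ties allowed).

t=0: δ = [8.333e-02, 6.944e-03, 1.458e-01]  (obs o_0=1)
t=1: δ = [1.157e-02, 5.064e-03, 1.013e-02]  ψ = [0, 2, 2]  (obs o_1=0)
t=2: δ = [1.608e-03, 3.516e-04, 7.033e-04]  ψ = [0, 2, 2]  (obs o_2=0)
t=3: δ = [2.233e-04, 3.349e-05, 8.931e-05]  ψ = [0, 0, 0]  (obs o_3=0)
t=4: δ = [2.326e-05, 9.303e-06, 1.861e-05]  ψ = [0, 0, 0]  (obs o_4=2)
backtrack: best end state = 0; path = [0, 0, 0, 0, 0]

path = [0, 0, 0, 0, 0]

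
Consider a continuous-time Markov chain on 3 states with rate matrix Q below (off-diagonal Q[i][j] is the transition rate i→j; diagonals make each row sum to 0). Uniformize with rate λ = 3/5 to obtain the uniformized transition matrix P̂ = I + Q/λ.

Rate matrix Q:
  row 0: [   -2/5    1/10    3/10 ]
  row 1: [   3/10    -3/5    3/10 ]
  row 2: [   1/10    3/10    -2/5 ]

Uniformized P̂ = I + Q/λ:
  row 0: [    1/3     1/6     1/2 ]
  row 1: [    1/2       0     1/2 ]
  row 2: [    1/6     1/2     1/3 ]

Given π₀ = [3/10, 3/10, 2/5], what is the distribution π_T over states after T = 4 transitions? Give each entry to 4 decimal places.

π = [0.3059, 0.2655, 0.4285]

t=0: π = [0.3000, 0.3000, 0.4000]
t=1: π = [0.3167, 0.2500, 0.4333]
t=2: π = [0.3028, 0.2694, 0.4278]
t=3: π = [0.3069, 0.2644, 0.4287]
t=4: π = [0.3059, 0.2655, 0.4285]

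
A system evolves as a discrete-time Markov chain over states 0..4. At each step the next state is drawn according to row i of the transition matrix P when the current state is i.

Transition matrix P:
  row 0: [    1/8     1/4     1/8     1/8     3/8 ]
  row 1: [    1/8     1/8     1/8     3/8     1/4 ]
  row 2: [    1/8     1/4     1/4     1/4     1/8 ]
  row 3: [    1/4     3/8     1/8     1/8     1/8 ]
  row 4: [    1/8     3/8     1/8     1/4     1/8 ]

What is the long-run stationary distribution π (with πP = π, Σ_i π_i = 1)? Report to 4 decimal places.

π = [0.1544, 0.2703, 0.1429, 0.2351, 0.1974]

Balance equations π_j = Σ_i π_i·P[i][j]:
  π_0 = 1/8·π_0 + 1/8·π_1 + 1/8·π_2 + 1/4·π_3 + 1/8·π_4
  π_1 = 1/4·π_0 + 1/8·π_1 + 1/4·π_2 + 3/8·π_3 + 3/8·π_4
  π_2 = 1/8·π_0 + 1/8·π_1 + 1/4·π_2 + 1/8·π_3 + 1/8·π_4
  π_3 = 1/8·π_0 + 3/8·π_1 + 1/4·π_2 + 1/8·π_3 + 1/4·π_4
  normalize: π_0 + π_1 + π_2 + π_3 + π_4 = 1
Solving the linear system gives exactly π = [790/5117, 1383/5117, 1/7, 1203/5117, 1010/5117].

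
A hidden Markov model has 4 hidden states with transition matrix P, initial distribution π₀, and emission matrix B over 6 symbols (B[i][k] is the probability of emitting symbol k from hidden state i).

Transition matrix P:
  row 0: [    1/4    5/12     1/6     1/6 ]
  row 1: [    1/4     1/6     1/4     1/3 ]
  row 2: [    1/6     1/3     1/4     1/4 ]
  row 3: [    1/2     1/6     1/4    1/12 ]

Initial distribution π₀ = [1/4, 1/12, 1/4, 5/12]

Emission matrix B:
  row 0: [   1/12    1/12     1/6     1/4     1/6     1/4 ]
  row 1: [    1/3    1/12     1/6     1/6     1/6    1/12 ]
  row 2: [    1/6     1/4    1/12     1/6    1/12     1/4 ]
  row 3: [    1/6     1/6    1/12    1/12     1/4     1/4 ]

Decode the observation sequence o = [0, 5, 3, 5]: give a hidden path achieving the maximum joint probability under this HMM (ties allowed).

t=0: δ = [2.083e-02, 2.778e-02, 4.167e-02, 6.944e-02]  (obs o_0=0)
t=1: δ = [8.681e-03, 1.157e-03, 4.340e-03, 2.604e-03]  ψ = [3, 2, 3, 2]  (obs o_1=5)
t=2: δ = [5.425e-04, 6.028e-04, 2.411e-04, 1.206e-04]  ψ = [0, 0, 0, 0]  (obs o_2=3)
t=3: δ = [3.768e-05, 1.884e-05, 3.768e-05, 5.023e-05]  ψ = [1, 0, 1, 1]  (obs o_3=5)
backtrack: best end state = 3; path = [3, 0, 1, 3]

path = [3, 0, 1, 3]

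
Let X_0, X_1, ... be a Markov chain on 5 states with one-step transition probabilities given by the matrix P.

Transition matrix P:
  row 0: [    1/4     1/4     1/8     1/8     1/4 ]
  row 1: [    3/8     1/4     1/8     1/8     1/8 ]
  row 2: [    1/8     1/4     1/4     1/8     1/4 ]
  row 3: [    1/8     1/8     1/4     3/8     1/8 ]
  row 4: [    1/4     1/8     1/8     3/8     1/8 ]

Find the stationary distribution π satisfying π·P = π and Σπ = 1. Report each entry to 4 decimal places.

π = [0.2250, 0.2000, 0.1750, 0.2250, 0.1750]

Balance equations π_j = Σ_i π_i·P[i][j]:
  π_0 = 1/4·π_0 + 3/8·π_1 + 1/8·π_2 + 1/8·π_3 + 1/4·π_4
  π_1 = 1/4·π_0 + 1/4·π_1 + 1/4·π_2 + 1/8·π_3 + 1/8·π_4
  π_2 = 1/8·π_0 + 1/8·π_1 + 1/4·π_2 + 1/4·π_3 + 1/8·π_4
  π_3 = 1/8·π_0 + 1/8·π_1 + 1/8·π_2 + 3/8·π_3 + 3/8·π_4
  normalize: π_0 + π_1 + π_2 + π_3 + π_4 = 1
Solving the linear system gives exactly π = [9/40, 1/5, 7/40, 9/40, 7/40].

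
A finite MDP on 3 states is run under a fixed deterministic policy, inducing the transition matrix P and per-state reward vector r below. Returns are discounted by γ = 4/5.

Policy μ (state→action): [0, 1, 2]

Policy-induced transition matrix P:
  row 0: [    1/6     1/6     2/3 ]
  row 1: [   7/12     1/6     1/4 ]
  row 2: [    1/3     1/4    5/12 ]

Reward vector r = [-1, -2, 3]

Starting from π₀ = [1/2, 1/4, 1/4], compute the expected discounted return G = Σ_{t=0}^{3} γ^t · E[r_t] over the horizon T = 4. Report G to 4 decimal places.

G = 1.1464

t=0: π = [0.5000, 0.2500, 0.2500], E[r] = -0.2500, γ^t·E[r] = -0.250000, running G = -0.250000
t=1: π = [0.3125, 0.1875, 0.5000], E[r] = 0.8125, γ^t·E[r] = 0.650000, running G = 0.400000
t=2: π = [0.3281, 0.2083, 0.4635], E[r] = 0.6458, γ^t·E[r] = 0.413333, running G = 0.813333
t=3: π = [0.3307, 0.2053, 0.4640], E[r] = 0.6506, γ^t·E[r] = 0.333111, running G = 1.146444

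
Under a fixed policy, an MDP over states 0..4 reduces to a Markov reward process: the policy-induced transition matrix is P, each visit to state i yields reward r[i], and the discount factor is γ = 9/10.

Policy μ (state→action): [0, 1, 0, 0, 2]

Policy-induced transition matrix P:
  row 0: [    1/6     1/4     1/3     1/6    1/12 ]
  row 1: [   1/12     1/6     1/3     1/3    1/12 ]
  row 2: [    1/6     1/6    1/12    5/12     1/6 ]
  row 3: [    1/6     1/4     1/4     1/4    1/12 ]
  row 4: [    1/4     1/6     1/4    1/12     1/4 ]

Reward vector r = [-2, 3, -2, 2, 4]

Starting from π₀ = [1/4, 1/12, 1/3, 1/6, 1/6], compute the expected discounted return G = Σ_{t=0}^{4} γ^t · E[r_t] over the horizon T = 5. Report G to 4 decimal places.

G = 2.7405

t=0: π = [0.2500, 0.0833, 0.3333, 0.1667, 0.1667], E[r] = 0.0833, γ^t·E[r] = 0.083333, running G = 0.083333
t=1: π = [0.1736, 0.2014, 0.2222, 0.2639, 0.1389], E[r] = 0.8958, γ^t·E[r] = 0.806250, running G = 0.889583
t=2: π = [0.1615, 0.2031, 0.2442, 0.2662, 0.1250], E[r] = 0.8304, γ^t·E[r] = 0.672656, running G = 1.562240
t=3: π = [0.1602, 0.2023, 0.2397, 0.2733, 0.1245], E[r] = 0.8520, γ^t·E[r] = 0.621105, running G = 2.183345
t=4: π = [0.1602, 0.2028, 0.2403, 0.2727, 0.1241], E[r] = 0.8491, γ^t·E[r] = 0.557120, running G = 2.740465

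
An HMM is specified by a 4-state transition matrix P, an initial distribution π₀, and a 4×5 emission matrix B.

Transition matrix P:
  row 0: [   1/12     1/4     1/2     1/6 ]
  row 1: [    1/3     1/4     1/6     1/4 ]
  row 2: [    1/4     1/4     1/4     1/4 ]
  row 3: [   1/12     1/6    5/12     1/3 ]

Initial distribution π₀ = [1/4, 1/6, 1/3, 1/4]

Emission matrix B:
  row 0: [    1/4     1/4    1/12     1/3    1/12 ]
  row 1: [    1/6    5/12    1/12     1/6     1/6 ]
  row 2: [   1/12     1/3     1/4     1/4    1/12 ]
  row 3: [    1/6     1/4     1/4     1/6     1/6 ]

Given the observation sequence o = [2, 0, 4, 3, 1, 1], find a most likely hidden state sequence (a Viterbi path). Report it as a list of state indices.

t=0: δ = [2.083e-02, 1.389e-02, 8.333e-02, 6.250e-02]  (obs o_0=2)
t=1: δ = [5.208e-03, 3.472e-03, 2.170e-03, 3.472e-03]  ψ = [2, 2, 3, 2]  (obs o_1=0)
t=2: δ = [9.645e-05, 2.170e-04, 2.170e-04, 1.929e-04]  ψ = [1, 0, 0, 3]  (obs o_2=4)
t=3: δ = [2.411e-05, 9.042e-06, 2.009e-05, 1.072e-05]  ψ = [1, 1, 3, 3]  (obs o_3=3)
t=4: δ = [1.256e-06, 2.512e-06, 4.019e-06, 1.256e-06]  ψ = [2, 0, 0, 2]  (obs o_4=1)
t=5: δ = [2.512e-07, 4.186e-07, 3.349e-07, 2.512e-07]  ψ = [2, 2, 2, 2]  (obs o_5=1)
backtrack: best end state = 1; path = [2, 0, 1, 0, 2, 1]

path = [2, 0, 1, 0, 2, 1]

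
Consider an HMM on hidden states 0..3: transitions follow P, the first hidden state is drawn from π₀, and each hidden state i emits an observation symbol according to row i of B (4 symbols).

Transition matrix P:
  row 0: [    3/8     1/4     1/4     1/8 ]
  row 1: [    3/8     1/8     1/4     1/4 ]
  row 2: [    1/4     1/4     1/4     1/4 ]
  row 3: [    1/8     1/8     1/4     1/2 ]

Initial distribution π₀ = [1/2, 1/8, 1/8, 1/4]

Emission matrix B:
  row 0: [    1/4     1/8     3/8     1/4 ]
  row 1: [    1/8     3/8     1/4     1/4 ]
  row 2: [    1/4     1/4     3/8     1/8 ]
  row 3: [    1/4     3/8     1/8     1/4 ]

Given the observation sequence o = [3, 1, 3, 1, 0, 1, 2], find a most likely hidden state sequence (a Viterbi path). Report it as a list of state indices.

path = [3, 3, 3, 3, 3, 3, 2]

t=0: δ = [1.250e-01, 3.125e-02, 1.562e-02, 6.250e-02]  (obs o_0=3)
t=1: δ = [5.859e-03, 1.172e-02, 7.812e-03, 1.172e-02]  ψ = [0, 0, 0, 3]  (obs o_1=1)
t=2: δ = [1.099e-03, 4.883e-04, 3.662e-04, 1.465e-03]  ψ = [1, 2, 1, 3]  (obs o_2=3)
t=3: δ = [5.150e-05, 1.030e-04, 9.155e-05, 2.747e-04]  ψ = [0, 0, 3, 3]  (obs o_3=1)
t=4: δ = [9.656e-06, 4.292e-06, 1.717e-05, 3.433e-05]  ψ = [1, 3, 3, 3]  (obs o_4=0)
t=5: δ = [5.364e-07, 1.609e-06, 2.146e-06, 6.437e-06]  ψ = [2, 2, 3, 3]  (obs o_5=1)
t=6: δ = [3.017e-07, 2.012e-07, 6.035e-07, 4.023e-07]  ψ = [3, 3, 3, 3]  (obs o_6=2)
backtrack: best end state = 2; path = [3, 3, 3, 3, 3, 3, 2]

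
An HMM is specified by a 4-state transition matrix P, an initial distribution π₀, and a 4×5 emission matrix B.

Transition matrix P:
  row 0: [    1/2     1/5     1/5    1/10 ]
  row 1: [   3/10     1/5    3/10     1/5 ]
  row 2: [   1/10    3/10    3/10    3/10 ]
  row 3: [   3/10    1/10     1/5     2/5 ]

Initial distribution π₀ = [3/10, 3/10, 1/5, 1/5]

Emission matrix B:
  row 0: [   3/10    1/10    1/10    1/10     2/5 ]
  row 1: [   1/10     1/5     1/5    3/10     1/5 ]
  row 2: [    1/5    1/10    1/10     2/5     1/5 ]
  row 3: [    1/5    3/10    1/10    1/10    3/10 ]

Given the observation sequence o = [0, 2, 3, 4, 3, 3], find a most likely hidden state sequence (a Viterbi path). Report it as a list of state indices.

path = [0, 0, 0, 0, 2, 2]

t=0: δ = [9.000e-02, 3.000e-02, 4.000e-02, 4.000e-02]  (obs o_0=0)
t=1: δ = [4.500e-03, 3.600e-03, 1.800e-03, 1.600e-03]  ψ = [0, 0, 0, 3]  (obs o_1=2)
t=2: δ = [2.250e-04, 2.700e-04, 4.320e-04, 7.200e-05]  ψ = [0, 0, 1, 1]  (obs o_2=3)
t=3: δ = [4.500e-05, 2.592e-05, 2.592e-05, 3.888e-05]  ψ = [0, 2, 2, 2]  (obs o_3=4)
t=4: δ = [2.250e-06, 2.700e-06, 3.600e-06, 1.555e-06]  ψ = [0, 0, 0, 3]  (obs o_4=3)
t=5: δ = [1.125e-07, 3.240e-07, 4.320e-07, 1.080e-07]  ψ = [0, 2, 2, 2]  (obs o_5=3)
backtrack: best end state = 2; path = [0, 0, 0, 0, 2, 2]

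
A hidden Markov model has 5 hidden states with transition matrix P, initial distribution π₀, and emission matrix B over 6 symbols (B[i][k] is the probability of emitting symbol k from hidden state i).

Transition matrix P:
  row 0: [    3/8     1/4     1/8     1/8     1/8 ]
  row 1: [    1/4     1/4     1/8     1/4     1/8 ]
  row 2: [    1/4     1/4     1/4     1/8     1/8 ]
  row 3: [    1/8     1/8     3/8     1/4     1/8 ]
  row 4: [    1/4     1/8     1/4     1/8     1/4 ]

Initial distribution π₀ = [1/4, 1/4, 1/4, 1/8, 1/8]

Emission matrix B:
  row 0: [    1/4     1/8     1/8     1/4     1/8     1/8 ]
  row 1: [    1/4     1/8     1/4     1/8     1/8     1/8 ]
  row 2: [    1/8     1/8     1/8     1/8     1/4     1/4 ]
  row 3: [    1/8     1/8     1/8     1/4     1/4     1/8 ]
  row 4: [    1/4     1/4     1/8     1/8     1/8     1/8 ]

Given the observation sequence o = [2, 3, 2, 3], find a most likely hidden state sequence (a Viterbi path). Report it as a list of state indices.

t=0: δ = [3.125e-02, 6.250e-02, 3.125e-02, 1.562e-02, 1.562e-02]  (obs o_0=2)
t=1: δ = [3.906e-03, 1.953e-03, 9.766e-04, 3.906e-03, 9.766e-04]  ψ = [1, 1, 1, 1, 1]  (obs o_1=3)
t=2: δ = [1.831e-04, 2.441e-04, 1.831e-04, 1.221e-04, 6.104e-05]  ψ = [0, 0, 3, 3, 0]  (obs o_2=2)
t=3: δ = [1.717e-05, 7.629e-06, 5.722e-06, 1.526e-05, 3.815e-06]  ψ = [0, 1, 2, 1, 1]  (obs o_3=3)
backtrack: best end state = 0; path = [1, 0, 0, 0]

path = [1, 0, 0, 0]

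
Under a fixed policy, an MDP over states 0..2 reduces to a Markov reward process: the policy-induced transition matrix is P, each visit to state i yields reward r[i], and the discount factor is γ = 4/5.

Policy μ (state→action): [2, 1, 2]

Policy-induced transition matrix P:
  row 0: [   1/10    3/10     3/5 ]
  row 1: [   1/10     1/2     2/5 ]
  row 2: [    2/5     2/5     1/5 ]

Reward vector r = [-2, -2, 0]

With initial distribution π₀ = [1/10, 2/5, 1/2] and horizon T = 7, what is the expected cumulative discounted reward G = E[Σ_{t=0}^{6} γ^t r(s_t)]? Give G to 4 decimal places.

G = -4.7881

t=0: π = [0.1000, 0.4000, 0.5000], E[r] = -1.0000, γ^t·E[r] = -1.000000, running G = -1.000000
t=1: π = [0.2500, 0.4300, 0.3200], E[r] = -1.3600, γ^t·E[r] = -1.088000, running G = -2.088000
t=2: π = [0.1960, 0.4180, 0.3860], E[r] = -1.2280, γ^t·E[r] = -0.785920, running G = -2.873920
t=3: π = [0.2158, 0.4222, 0.3620], E[r] = -1.2760, γ^t·E[r] = -0.653312, running G = -3.527232
t=4: π = [0.2086, 0.4206, 0.3708], E[r] = -1.2585, γ^t·E[r] = -0.515473, running G = -4.042705
t=5: π = [0.2112, 0.4212, 0.3676], E[r] = -1.2649, γ^t·E[r] = -0.414471, running G = -4.457176
t=6: π = [0.2103, 0.4210, 0.3687], E[r] = -1.2625, γ^t·E[r] = -0.330966, running G = -4.788142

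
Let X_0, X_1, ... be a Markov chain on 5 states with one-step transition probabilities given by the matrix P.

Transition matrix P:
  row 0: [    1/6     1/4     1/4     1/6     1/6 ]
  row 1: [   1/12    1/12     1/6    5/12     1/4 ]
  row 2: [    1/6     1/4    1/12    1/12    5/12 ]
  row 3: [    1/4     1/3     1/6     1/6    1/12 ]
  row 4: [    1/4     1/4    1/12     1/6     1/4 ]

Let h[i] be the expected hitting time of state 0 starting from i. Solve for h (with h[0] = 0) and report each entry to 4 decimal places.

h = [0.0000, 5.7155, 5.3626, 5.0545, 4.9575]

First-step conditioning: h[0] = 0; for i ≠ 0, h[i] = 1 + Σ_k P[i][k]·h[k].
  h[1] = 1 + 1/12·h[1] + 1/6·h[2] + 5/12·h[3] + 1/4·h[4]
  h[2] = 1 + 1/4·h[1] + 1/12·h[2] + 1/12·h[3] + 5/12·h[4]
  h[3] = 1 + 1/3·h[1] + 1/6·h[2] + 1/6·h[3] + 1/12·h[4]
  h[4] = 1 + 1/4·h[1] + 1/12·h[2] + 1/6·h[3] + 1/4·h[4]
Solving the 4×4 linear system over states ≠ 0 gives exactly h = [0, 27600/4829, 25896/4829, 24408/4829, 23940/4829] (h[0] = 0 is the target).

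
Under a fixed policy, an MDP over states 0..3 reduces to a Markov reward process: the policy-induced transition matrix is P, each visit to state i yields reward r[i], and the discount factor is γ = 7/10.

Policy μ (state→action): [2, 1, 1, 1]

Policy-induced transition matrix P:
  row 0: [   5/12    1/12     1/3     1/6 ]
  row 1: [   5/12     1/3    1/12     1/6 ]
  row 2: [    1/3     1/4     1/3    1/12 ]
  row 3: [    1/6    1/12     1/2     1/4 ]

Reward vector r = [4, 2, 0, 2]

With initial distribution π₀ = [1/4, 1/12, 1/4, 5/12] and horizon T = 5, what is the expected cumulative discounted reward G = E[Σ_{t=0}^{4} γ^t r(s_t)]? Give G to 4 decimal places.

G = 5.4786

t=0: π = [0.2500, 0.0833, 0.2500, 0.4167], E[r] = 2.0000, γ^t·E[r] = 2.000000, running G = 2.000000
t=1: π = [0.2917, 0.1458, 0.3819, 0.1806], E[r] = 1.8194, γ^t·E[r] = 1.273611, running G = 3.273611
t=2: π = [0.3397, 0.1834, 0.3270, 0.1499], E[r] = 2.0255, γ^t·E[r] = 0.992477, running G = 4.266088
t=3: π = [0.3519, 0.1837, 0.3125, 0.1519], E[r] = 2.0790, γ^t·E[r] = 0.713095, running G = 4.979183
t=4: π = [0.3527, 0.1813, 0.3127, 0.1533], E[r] = 2.0798, γ^t·E[r] = 0.499371, running G = 5.478553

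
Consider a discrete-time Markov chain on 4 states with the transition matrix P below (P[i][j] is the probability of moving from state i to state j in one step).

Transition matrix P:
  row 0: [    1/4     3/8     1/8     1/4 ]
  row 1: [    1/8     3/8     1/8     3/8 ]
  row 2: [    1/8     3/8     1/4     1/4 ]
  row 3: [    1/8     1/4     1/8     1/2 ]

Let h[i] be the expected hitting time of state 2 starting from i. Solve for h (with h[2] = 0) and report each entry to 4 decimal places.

h = [8.0000, 8.0000, 0.0000, 8.0000]

First-step conditioning: h[2] = 0; for i ≠ 2, h[i] = 1 + Σ_k P[i][k]·h[k].
  h[0] = 1 + 1/4·h[0] + 3/8·h[1] + 1/4·h[3]
  h[1] = 1 + 1/8·h[0] + 3/8·h[1] + 3/8·h[3]
  h[3] = 1 + 1/8·h[0] + 1/4·h[1] + 1/2·h[3]
Solving the 3×3 linear system over states ≠ 2 gives exactly h = [8, 8, 0, 8] (h[2] = 0 is the target).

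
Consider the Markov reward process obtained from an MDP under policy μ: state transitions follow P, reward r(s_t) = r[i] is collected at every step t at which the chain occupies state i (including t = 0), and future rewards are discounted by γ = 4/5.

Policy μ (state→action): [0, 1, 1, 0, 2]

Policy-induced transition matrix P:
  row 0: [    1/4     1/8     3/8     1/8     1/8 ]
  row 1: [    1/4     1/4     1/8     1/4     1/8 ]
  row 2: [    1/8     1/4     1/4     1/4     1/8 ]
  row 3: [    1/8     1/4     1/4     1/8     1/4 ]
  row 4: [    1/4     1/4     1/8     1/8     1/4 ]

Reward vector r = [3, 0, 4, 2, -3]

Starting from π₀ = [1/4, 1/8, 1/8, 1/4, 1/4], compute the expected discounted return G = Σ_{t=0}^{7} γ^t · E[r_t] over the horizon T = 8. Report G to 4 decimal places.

t=0: π = [0.2500, 0.1250, 0.1250, 0.2500, 0.2500], E[r] = 1.0000, γ^t·E[r] = 1.000000, running G = 1.000000
t=1: π = [0.2031, 0.2188, 0.2344, 0.1563, 0.1875], E[r] = 1.2969, γ^t·E[r] = 1.037500, running G = 2.037500
t=2: π = [0.2012, 0.2246, 0.2246, 0.1816, 0.1680], E[r] = 1.3613, γ^t·E[r] = 0.871250, running G = 2.908750
t=3: π = [0.1992, 0.2249, 0.2261, 0.1812, 0.1687], E[r] = 1.3582, γ^t·E[r] = 0.695375, running G = 3.604125
t=4: π = [0.1991, 0.2251, 0.2257, 0.1814, 0.1687], E[r] = 1.3567, γ^t·E[r] = 0.555688, running G = 4.159813
t=5: π = [0.1991, 0.2251, 0.2257, 0.1814, 0.1688], E[r] = 1.3564, γ^t·E[r] = 0.444464, running G = 4.604276
t=6: π = [0.1991, 0.2251, 0.2257, 0.1813, 0.1688], E[r] = 1.3564, γ^t·E[r] = 0.355570, running G = 4.959846
t=7: π = [0.1991, 0.2251, 0.2257, 0.1813, 0.1688], E[r] = 1.3564, γ^t·E[r] = 0.284457, running G = 5.244304

G = 5.2443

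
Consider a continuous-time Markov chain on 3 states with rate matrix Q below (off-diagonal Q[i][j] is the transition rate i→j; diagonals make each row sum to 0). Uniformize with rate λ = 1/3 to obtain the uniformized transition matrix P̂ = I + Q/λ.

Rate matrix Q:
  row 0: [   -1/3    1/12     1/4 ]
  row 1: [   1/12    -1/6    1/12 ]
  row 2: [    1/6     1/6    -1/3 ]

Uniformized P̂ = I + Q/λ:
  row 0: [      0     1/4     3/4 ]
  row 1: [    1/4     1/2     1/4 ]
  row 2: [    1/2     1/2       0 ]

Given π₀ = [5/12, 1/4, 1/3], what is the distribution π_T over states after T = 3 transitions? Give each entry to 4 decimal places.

t=0: π = [0.4167, 0.2500, 0.3333]
t=1: π = [0.2292, 0.3958, 0.3750]
t=2: π = [0.2865, 0.4427, 0.2708]
t=3: π = [0.2461, 0.4284, 0.3255]

π = [0.2461, 0.4284, 0.3255]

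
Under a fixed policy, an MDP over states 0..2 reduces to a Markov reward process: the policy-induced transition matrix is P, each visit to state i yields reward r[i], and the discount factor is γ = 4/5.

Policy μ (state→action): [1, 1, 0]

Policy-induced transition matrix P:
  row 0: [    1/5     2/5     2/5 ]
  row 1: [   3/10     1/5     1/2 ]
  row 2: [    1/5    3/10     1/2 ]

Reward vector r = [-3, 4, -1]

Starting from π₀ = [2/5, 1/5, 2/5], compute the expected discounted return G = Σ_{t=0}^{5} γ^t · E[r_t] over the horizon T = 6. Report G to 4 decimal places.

t=0: π = [0.4000, 0.2000, 0.4000], E[r] = -0.8000, γ^t·E[r] = -0.800000, running G = -0.800000
t=1: π = [0.2200, 0.3200, 0.4600], E[r] = 0.1600, γ^t·E[r] = 0.128000, running G = -0.672000
t=2: π = [0.2320, 0.2900, 0.4780], E[r] = -0.0140, γ^t·E[r] = -0.008960, running G = -0.680960
t=3: π = [0.2290, 0.2942, 0.4768], E[r] = 0.0130, γ^t·E[r] = 0.006656, running G = -0.674304
t=4: π = [0.2294, 0.2935, 0.4771], E[r] = 0.0086, γ^t·E[r] = 0.003506, running G = -0.670798
t=5: π = [0.2293, 0.2936, 0.4771], E[r] = 0.0093, γ^t·E[r] = 0.003039, running G = -0.667759

G = -0.6678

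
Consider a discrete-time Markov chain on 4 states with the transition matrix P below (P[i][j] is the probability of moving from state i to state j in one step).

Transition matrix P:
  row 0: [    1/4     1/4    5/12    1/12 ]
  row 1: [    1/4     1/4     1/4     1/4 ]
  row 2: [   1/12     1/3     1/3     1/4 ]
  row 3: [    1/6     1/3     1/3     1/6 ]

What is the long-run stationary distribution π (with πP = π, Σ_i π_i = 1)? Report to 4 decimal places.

Balance equations π_j = Σ_i π_i·P[i][j]:
  π_0 = 1/4·π_0 + 1/4·π_1 + 1/12·π_2 + 1/6·π_3
  π_1 = 1/4·π_0 + 1/4·π_1 + 1/3·π_2 + 1/3·π_3
  π_2 = 5/12·π_0 + 1/4·π_1 + 1/3·π_2 + 1/3·π_3
  normalize: π_0 + π_1 + π_2 + π_3 = 1
Solving the linear system gives exactly π = [12/67, 256/871, 282/871, 177/871].

π = [0.1791, 0.2939, 0.3238, 0.2032]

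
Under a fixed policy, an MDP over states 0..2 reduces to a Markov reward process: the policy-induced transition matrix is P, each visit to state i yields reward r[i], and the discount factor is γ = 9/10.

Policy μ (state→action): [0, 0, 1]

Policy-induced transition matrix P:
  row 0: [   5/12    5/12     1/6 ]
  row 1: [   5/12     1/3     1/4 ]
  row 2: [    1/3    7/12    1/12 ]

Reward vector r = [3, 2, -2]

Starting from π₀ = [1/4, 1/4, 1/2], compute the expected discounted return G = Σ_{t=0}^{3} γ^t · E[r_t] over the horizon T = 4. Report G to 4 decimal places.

t=0: π = [0.2500, 0.2500, 0.5000], E[r] = 0.2500, γ^t·E[r] = 0.250000, running G = 0.250000
t=1: π = [0.3750, 0.4792, 0.1458], E[r] = 1.7917, γ^t·E[r] = 1.612500, running G = 1.862500
t=2: π = [0.4045, 0.4010, 0.1944], E[r] = 1.6267, γ^t·E[r] = 1.317656, running G = 3.180156
t=3: π = [0.4005, 0.4157, 0.1839], E[r] = 1.6649, γ^t·E[r] = 1.213734, running G = 4.393891

G = 4.3939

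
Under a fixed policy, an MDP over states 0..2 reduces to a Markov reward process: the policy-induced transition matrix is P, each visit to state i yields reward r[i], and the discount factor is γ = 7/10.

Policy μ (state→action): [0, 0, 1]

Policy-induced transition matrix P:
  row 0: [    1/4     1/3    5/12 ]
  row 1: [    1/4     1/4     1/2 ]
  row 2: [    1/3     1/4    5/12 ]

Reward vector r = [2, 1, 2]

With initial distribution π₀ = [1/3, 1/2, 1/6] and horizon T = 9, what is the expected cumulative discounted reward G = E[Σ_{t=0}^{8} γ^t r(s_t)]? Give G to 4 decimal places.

G = 5.2936

t=0: π = [0.3333, 0.5000, 0.1667], E[r] = 1.5000, γ^t·E[r] = 1.500000, running G = 1.500000
t=1: π = [0.2639, 0.2778, 0.4583], E[r] = 1.7222, γ^t·E[r] = 1.205556, running G = 2.705556
t=2: π = [0.2882, 0.2720, 0.4398], E[r] = 1.7280, γ^t·E[r] = 0.846725, running G = 3.552280
t=3: π = [0.2867, 0.2740, 0.4393], E[r] = 1.7260, γ^t·E[r] = 0.592012, running G = 4.144293
t=4: π = [0.2866, 0.2739, 0.4395], E[r] = 1.7261, γ^t·E[r] = 0.414440, running G = 4.558732
t=5: π = [0.2866, 0.2739, 0.4395], E[r] = 1.7261, γ^t·E[r] = 0.290108, running G = 4.848840
t=6: π = [0.2866, 0.2739, 0.4395], E[r] = 1.7261, γ^t·E[r] = 0.203076, running G = 5.051916
t=7: π = [0.2866, 0.2739, 0.4395], E[r] = 1.7261, γ^t·E[r] = 0.142153, running G = 5.194069
t=8: π = [0.2866, 0.2739, 0.4395], E[r] = 1.7261, γ^t·E[r] = 0.099507, running G = 5.293576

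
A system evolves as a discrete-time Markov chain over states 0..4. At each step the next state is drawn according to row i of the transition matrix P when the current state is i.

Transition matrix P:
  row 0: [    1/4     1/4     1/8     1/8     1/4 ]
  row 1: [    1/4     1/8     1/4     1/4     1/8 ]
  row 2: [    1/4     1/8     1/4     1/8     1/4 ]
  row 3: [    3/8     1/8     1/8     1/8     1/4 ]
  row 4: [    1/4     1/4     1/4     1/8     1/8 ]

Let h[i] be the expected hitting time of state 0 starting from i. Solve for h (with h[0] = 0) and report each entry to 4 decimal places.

h = [0.0000, 3.6741, 3.7316, 3.2652, 3.7252]

First-step conditioning: h[0] = 0; for i ≠ 0, h[i] = 1 + Σ_k P[i][k]·h[k].
  h[1] = 1 + 1/8·h[1] + 1/4·h[2] + 1/4·h[3] + 1/8·h[4]
  h[2] = 1 + 1/8·h[1] + 1/4·h[2] + 1/8·h[3] + 1/4·h[4]
  h[3] = 1 + 1/8·h[1] + 1/8·h[2] + 1/8·h[3] + 1/4·h[4]
  h[4] = 1 + 1/4·h[1] + 1/4·h[2] + 1/8·h[3] + 1/8·h[4]
Solving the 4×4 linear system over states ≠ 0 gives exactly h = [0, 1150/313, 1168/313, 1022/313, 1166/313] (h[0] = 0 is the target).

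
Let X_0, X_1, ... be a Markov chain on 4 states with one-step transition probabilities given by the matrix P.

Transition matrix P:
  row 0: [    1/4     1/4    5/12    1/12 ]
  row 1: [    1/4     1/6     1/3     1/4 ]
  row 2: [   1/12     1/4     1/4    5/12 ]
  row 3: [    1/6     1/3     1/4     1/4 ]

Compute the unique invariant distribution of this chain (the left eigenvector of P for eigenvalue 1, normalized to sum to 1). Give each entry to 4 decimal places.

π = [0.1774, 0.2516, 0.3005, 0.2705]

Balance equations π_j = Σ_i π_i·P[i][j]:
  π_0 = 1/4·π_0 + 1/4·π_1 + 1/12·π_2 + 1/6·π_3
  π_1 = 1/4·π_0 + 1/6·π_1 + 1/4·π_2 + 1/3·π_3
  π_2 = 5/12·π_0 + 1/3·π_1 + 1/4·π_2 + 1/4·π_3
  normalize: π_0 + π_1 + π_2 + π_3 = 1
Solving the linear system gives exactly π = [337/1900, 239/950, 571/1900, 257/950].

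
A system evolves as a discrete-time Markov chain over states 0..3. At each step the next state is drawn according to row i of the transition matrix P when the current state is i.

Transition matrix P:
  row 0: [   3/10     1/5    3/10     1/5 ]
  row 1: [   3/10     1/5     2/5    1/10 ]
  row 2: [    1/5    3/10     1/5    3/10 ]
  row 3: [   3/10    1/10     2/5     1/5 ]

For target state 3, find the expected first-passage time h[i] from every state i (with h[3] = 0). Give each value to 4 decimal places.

First-step conditioning: h[3] = 0; for i ≠ 3, h[i] = 1 + Σ_k P[i][k]·h[k].
  h[0] = 1 + 3/10·h[0] + 1/5·h[1] + 3/10·h[2]
  h[1] = 1 + 3/10·h[0] + 1/5·h[1] + 2/5·h[2]
  h[2] = 1 + 1/5·h[0] + 3/10·h[1] + 1/5·h[2]
Solving the 3×3 linear system over states ≠ 3 gives exactly h = [218/45, 238/45, 40/9, 0] (h[3] = 0 is the target).

h = [4.8444, 5.2889, 4.4444, 0.0000]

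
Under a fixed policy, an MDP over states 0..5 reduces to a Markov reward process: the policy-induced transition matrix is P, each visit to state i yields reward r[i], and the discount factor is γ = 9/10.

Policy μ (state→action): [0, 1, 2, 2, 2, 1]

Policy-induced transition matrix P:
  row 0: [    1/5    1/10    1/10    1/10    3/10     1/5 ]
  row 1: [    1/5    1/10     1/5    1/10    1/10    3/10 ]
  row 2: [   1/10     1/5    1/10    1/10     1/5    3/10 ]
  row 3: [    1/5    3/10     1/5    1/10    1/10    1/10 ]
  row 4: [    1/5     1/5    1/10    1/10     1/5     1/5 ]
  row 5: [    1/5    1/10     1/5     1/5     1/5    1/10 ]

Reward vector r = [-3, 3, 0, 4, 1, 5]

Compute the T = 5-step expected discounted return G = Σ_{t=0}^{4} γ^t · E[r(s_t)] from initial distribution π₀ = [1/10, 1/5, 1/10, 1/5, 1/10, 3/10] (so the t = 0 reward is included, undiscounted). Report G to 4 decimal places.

G = 7.5385

t=0: π = [0.1000, 0.2000, 0.1000, 0.2000, 0.1000, 0.3000], E[r] = 2.7000, γ^t·E[r] = 2.700000, running G = 2.700000
t=1: π = [0.1900, 0.1600, 0.1700, 0.1300, 0.1700, 0.1800], E[r] = 1.5000, γ^t·E[r] = 1.350000, running G = 4.050000
t=2: π = [0.1830, 0.1600, 0.1470, 0.1180, 0.1900, 0.2020], E[r] = 1.6030, γ^t·E[r] = 1.298430, running G = 5.348430
t=3: π = [0.1853, 0.1573, 0.1480, 0.1202, 0.1905, 0.1987], E[r] = 1.5808, γ^t·E[r] = 1.152403, running G = 6.500833
t=4: π = [0.1852, 0.1579, 0.1476, 0.1199, 0.1908, 0.1986], E[r] = 1.5815, γ^t·E[r] = 1.037642, running G = 7.538475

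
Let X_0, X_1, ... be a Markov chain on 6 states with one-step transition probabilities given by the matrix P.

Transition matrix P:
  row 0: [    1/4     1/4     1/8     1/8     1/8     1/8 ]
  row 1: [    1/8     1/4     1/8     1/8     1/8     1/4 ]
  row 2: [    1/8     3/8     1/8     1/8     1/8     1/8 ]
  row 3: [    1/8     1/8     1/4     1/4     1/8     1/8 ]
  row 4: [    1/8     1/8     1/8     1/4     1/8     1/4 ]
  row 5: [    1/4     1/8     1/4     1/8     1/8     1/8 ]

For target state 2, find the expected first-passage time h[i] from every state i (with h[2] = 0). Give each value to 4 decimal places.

h = [6.0352, 5.9424, 0.0000, 5.1863, 5.8479, 5.2924]

First-step conditioning: h[2] = 0; for i ≠ 2, h[i] = 1 + Σ_k P[i][k]·h[k].
  h[0] = 1 + 1/4·h[0] + 1/4·h[1] + 1/8·h[3] + 1/8·h[4] + 1/8·h[5]
  h[1] = 1 + 1/8·h[0] + 1/4·h[1] + 1/8·h[3] + 1/8·h[4] + 1/4·h[5]
  h[3] = 1 + 1/8·h[0] + 1/8·h[1] + 1/4·h[3] + 1/8·h[4] + 1/8·h[5]
  h[4] = 1 + 1/8·h[0] + 1/8·h[1] + 1/4·h[3] + 1/8·h[4] + 1/4·h[5]
  h[5] = 1 + 1/4·h[0] + 1/8·h[1] + 1/8·h[3] + 1/8·h[4] + 1/8·h[5]
Solving the 5×5 linear system over states ≠ 2 gives exactly h = [5824/965, 28672/4825, 0, 25024/4825, 28216/4825, 25536/4825] (h[2] = 0 is the target).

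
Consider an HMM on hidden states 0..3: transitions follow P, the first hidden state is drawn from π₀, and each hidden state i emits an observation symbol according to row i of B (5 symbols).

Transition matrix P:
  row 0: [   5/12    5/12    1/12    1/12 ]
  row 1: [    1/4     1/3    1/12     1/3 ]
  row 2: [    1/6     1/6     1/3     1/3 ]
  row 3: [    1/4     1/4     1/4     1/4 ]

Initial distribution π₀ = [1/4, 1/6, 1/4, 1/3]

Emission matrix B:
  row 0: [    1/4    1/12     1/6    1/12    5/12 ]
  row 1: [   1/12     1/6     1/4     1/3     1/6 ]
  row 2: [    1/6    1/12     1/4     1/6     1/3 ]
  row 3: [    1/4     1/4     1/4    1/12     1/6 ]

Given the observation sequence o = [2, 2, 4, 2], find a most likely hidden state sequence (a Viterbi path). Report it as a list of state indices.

t=0: δ = [4.167e-02, 4.167e-02, 6.250e-02, 8.333e-02]  (obs o_0=2)
t=1: δ = [3.472e-03, 5.208e-03, 5.208e-03, 5.208e-03]  ψ = [3, 3, 2, 2]  (obs o_1=2)
t=2: δ = [6.028e-04, 2.894e-04, 5.787e-04, 2.894e-04]  ψ = [0, 1, 2, 1]  (obs o_2=4)
t=3: δ = [4.186e-05, 6.279e-05, 4.823e-05, 4.823e-05]  ψ = [0, 0, 2, 2]  (obs o_3=2)
backtrack: best end state = 1; path = [3, 0, 0, 1]

path = [3, 0, 0, 1]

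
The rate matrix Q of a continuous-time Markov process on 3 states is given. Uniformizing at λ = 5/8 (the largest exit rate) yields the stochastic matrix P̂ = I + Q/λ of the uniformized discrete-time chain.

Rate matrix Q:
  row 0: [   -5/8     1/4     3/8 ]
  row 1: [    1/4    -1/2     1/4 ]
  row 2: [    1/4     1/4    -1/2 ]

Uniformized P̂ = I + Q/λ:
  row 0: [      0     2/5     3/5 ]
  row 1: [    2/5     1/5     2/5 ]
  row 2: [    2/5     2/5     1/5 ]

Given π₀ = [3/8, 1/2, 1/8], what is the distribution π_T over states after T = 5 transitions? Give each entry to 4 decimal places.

π = [0.2848, 0.3333, 0.3819]

t=0: π = [0.3750, 0.5000, 0.1250]
t=1: π = [0.2500, 0.3000, 0.4500]
t=2: π = [0.3000, 0.3400, 0.3600]
t=3: π = [0.2800, 0.3320, 0.3880]
t=4: π = [0.2880, 0.3336, 0.3784]
t=5: π = [0.2848, 0.3333, 0.3819]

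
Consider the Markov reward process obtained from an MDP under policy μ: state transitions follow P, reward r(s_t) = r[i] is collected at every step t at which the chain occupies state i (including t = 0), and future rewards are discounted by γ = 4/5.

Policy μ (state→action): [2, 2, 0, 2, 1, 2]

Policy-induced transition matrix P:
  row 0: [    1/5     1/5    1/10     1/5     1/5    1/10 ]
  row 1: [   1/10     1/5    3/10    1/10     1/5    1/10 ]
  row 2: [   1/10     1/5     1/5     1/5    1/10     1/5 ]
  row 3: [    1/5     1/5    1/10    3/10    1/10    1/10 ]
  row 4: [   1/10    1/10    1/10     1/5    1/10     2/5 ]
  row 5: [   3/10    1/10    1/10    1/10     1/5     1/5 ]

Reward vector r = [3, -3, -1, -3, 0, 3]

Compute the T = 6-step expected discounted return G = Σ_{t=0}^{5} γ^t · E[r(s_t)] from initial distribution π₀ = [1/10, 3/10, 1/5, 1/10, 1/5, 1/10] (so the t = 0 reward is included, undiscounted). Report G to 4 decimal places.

G = -1.2467

t=0: π = [0.1000, 0.3000, 0.2000, 0.1000, 0.2000, 0.1000], E[r] = -0.8000, γ^t·E[r] = -0.800000, running G = -0.800000
t=1: π = [0.1400, 0.1700, 0.1800, 0.1700, 0.1500, 0.1900], E[r] = -0.2100, γ^t·E[r] = -0.168000, running G = -0.968000
t=2: π = [0.1690, 0.1660, 0.1520, 0.1810, 0.1500, 0.1820], E[r] = -0.1400, γ^t·E[r] = -0.089600, running G = -1.057600
t=3: π = [0.1714, 0.1668, 0.1484, 0.1833, 0.1517, 0.1784], E[r] = -0.1493, γ^t·E[r] = -0.076442, running G = -1.134042
t=4: π = [0.1712, 0.1670, 0.1482, 0.1838, 0.1517, 0.1782], E[r] = -0.1526, γ^t·E[r] = -0.062497, running G = -1.196538
t=5: π = [0.1711, 0.1670, 0.1482, 0.1839, 0.1516, 0.1781], E[r] = -0.1530, γ^t·E[r] = -0.050148, running G = -1.246686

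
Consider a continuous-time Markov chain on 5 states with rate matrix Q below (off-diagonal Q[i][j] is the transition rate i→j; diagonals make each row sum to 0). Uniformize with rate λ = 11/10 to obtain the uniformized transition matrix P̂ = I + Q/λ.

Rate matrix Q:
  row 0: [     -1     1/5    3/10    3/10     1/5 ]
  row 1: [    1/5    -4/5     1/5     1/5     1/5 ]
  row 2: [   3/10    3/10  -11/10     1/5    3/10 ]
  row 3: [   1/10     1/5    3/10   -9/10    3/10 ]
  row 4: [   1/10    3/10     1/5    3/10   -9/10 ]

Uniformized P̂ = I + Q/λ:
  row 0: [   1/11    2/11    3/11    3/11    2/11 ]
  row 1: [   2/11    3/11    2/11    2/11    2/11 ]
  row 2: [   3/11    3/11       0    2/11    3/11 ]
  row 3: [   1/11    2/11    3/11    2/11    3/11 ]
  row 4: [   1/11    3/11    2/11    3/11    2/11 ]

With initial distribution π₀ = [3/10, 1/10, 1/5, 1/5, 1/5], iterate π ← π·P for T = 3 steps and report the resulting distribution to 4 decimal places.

π = [0.1455, 0.2400, 0.1818, 0.2151, 0.2177]

t=0: π = [0.3000, 0.1000, 0.2000, 0.2000, 0.2000]
t=1: π = [0.1364, 0.2273, 0.1909, 0.2273, 0.2182]
t=2: π = [0.1463, 0.2397, 0.1802, 0.2140, 0.2198]
t=3: π = [0.1455, 0.2400, 0.1818, 0.2151, 0.2177]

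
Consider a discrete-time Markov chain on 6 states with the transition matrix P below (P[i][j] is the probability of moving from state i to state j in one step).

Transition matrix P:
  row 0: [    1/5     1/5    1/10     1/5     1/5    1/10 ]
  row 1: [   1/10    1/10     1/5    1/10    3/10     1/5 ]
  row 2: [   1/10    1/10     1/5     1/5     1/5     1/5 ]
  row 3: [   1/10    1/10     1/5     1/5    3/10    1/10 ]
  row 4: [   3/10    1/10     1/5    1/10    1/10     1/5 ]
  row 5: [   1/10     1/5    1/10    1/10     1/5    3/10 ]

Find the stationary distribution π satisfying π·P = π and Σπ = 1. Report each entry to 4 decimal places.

Balance equations π_j = Σ_i π_i·P[i][j]:
  π_0 = 1/5·π_0 + 1/10·π_1 + 1/10·π_2 + 1/10·π_3 + 3/10·π_4 + 1/10·π_5
  π_1 = 1/5·π_0 + 1/10·π_1 + 1/10·π_2 + 1/10·π_3 + 1/10·π_4 + 1/5·π_5
  π_2 = 1/10·π_0 + 1/5·π_1 + 1/5·π_2 + 1/5·π_3 + 1/5·π_4 + 1/10·π_5
  π_3 = 1/5·π_0 + 1/10·π_1 + 1/5·π_2 + 1/5·π_3 + 1/10·π_4 + 1/10·π_5
  π_4 = 1/5·π_0 + 3/10·π_1 + 1/5·π_2 + 3/10·π_3 + 1/10·π_4 + 1/5·π_5
  normalize: π_0 + π_1 + π_2 + π_3 + π_4 + π_5 = 1
Solving the linear system gives exactly π = [6968/44325, 11929/88650, 7333/44325, 6514/44325, 2043/9850, 928/4925].

π = [0.1572, 0.1346, 0.1654, 0.1470, 0.2074, 0.1884]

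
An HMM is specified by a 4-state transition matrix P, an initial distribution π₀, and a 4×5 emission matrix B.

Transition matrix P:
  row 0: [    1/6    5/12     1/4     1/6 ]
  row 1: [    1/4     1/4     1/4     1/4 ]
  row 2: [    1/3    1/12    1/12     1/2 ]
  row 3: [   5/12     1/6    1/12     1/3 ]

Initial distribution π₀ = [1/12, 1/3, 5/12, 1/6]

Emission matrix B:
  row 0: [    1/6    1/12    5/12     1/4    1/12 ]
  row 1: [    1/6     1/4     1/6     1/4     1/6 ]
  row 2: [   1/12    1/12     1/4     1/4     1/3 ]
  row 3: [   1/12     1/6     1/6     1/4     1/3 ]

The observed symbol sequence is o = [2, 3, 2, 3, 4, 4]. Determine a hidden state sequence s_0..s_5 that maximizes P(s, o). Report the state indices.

t=0: δ = [3.472e-02, 5.556e-02, 1.042e-01, 2.778e-02]  (obs o_0=2)
t=1: δ = [8.681e-03, 3.617e-03, 3.472e-03, 1.302e-02]  ψ = [2, 0, 1, 2]  (obs o_1=3)
t=2: δ = [2.261e-03, 6.028e-04, 5.425e-04, 7.234e-04]  ψ = [3, 0, 0, 3]  (obs o_2=2)
t=3: δ = [9.419e-05, 2.355e-04, 1.413e-04, 9.419e-05]  ψ = [0, 0, 0, 0]  (obs o_3=3)
t=4: δ = [4.906e-06, 9.811e-06, 1.962e-05, 2.355e-05]  ψ = [1, 1, 1, 2]  (obs o_4=4)
t=5: δ = [8.176e-07, 6.541e-07, 8.176e-07, 3.270e-06]  ψ = [3, 3, 1, 2]  (obs o_5=4)
backtrack: best end state = 3; path = [2, 3, 0, 1, 2, 3]

path = [2, 3, 0, 1, 2, 3]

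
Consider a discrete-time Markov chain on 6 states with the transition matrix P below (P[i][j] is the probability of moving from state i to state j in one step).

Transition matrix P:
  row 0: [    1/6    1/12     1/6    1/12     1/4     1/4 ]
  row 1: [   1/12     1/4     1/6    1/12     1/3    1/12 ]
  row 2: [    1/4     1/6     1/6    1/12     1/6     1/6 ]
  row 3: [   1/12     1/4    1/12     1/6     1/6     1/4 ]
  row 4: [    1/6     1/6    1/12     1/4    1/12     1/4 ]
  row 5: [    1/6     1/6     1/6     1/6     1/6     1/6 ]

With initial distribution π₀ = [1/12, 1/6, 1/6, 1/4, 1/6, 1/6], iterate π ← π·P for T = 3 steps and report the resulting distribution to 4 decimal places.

t=0: π = [0.0833, 0.1667, 0.1667, 0.2500, 0.1667, 0.1667]
t=1: π = [0.1458, 0.1944, 0.1319, 0.1458, 0.1875, 0.1944]
t=2: π = [0.1493, 0.1829, 0.1389, 0.1429, 0.1956, 0.1904]
t=3: π = [0.1511, 0.1814, 0.1385, 0.1437, 0.1933, 0.1921]

π = [0.1511, 0.1814, 0.1385, 0.1437, 0.1933, 0.1921]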